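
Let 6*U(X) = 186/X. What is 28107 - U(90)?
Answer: 2529599/90 ≈ 28107.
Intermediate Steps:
U(X) = 31/X (U(X) = (186/X)/6 = 31/X)
28107 - U(90) = 28107 - 31/90 = 2529599/90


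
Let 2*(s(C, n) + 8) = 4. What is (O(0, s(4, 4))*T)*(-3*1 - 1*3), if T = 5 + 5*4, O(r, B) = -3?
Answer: 450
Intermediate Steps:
s(C, n) = -6 (s(C, n) = -8 + (½)*4 = -8 + 2 = -6)
T = 25 (T = 5 + 20 = 25)
(O(0, s(4, 4))*T)*(-3*1 - 1*3) = (-3*25)*(-3*1 - 1*3) = -75*(-3 - 3) = -75*(-6) = 450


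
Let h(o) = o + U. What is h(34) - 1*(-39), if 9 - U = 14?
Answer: 68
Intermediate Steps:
U = -5 (U = 9 - 1*14 = 9 - 14 = -5)
h(o) = -5 + o (h(o) = o - 5 = -5 + o)
h(34) - 1*(-39) = (-5 + 34) - 1*(-39) = 29 + 39 = 68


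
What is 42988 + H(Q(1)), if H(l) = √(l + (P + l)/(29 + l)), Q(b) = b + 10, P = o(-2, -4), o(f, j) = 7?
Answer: 42988 + √1145/10 ≈ 42991.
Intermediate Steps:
P = 7
Q(b) = 10 + b
H(l) = √(l + (7 + l)/(29 + l))
42988 + H(Q(1)) = 42988 + √((7 + (10 + 1) + (10 + 1)*(29 + (10 + 1)))/(29 + (10 + 1))) = 42988 + √((7 + 11 + 11*(29 + 11))/(29 + 11)) = 42988 + √((7 + 11 + 11*40)/40) = 42988 + √((7 + 11 + 440)/40) = 42988 + √((1/40)*458) = 42988 + √(229/20) = 42988 + √1145/10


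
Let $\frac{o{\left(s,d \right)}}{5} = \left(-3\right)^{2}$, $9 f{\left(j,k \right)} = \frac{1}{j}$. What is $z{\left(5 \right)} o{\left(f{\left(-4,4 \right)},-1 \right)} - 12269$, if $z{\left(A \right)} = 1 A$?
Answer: $-12044$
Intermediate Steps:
$f{\left(j,k \right)} = \frac{1}{9 j}$
$z{\left(A \right)} = A$
$o{\left(s,d \right)} = 45$ ($o{\left(s,d \right)} = 5 \left(-3\right)^{2} = 5 \cdot 9 = 45$)
$z{\left(5 \right)} o{\left(f{\left(-4,4 \right)},-1 \right)} - 12269 = 5 \cdot 45 - 12269 = 225 - 12269 = -12044$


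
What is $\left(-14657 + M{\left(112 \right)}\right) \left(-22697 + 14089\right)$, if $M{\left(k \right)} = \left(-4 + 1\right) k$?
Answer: $129059744$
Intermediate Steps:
$M{\left(k \right)} = - 3 k$
$\left(-14657 + M{\left(112 \right)}\right) \left(-22697 + 14089\right) = \left(-14657 - 336\right) \left(-22697 + 14089\right) = \left(-14657 - 336\right) \left(-8608\right) = \left(-14993\right) \left(-8608\right) = 129059744$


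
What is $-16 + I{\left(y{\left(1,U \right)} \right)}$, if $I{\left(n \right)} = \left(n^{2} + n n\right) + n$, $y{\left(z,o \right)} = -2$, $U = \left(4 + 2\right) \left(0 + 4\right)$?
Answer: $-10$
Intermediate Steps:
$U = 24$ ($U = 6 \cdot 4 = 24$)
$I{\left(n \right)} = n + 2 n^{2}$ ($I{\left(n \right)} = \left(n^{2} + n^{2}\right) + n = 2 n^{2} + n = n + 2 n^{2}$)
$-16 + I{\left(y{\left(1,U \right)} \right)} = -16 - 2 \left(1 + 2 \left(-2\right)\right) = -16 - 2 \left(1 - 4\right) = -16 - -6 = -16 + 6 = -10$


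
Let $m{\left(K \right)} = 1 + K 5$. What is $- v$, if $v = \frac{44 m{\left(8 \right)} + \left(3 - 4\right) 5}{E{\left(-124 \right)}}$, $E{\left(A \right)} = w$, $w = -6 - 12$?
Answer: $\frac{1799}{18} \approx 99.944$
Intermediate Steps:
$m{\left(K \right)} = 1 + 5 K$
$w = -18$ ($w = -6 - 12 = -18$)
$E{\left(A \right)} = -18$
$v = - \frac{1799}{18}$ ($v = \frac{44 \left(1 + 5 \cdot 8\right) + \left(3 - 4\right) 5}{-18} = \left(44 \left(1 + 40\right) - 5\right) \left(- \frac{1}{18}\right) = \left(44 \cdot 41 - 5\right) \left(- \frac{1}{18}\right) = \left(1804 - 5\right) \left(- \frac{1}{18}\right) = 1799 \left(- \frac{1}{18}\right) = - \frac{1799}{18} \approx -99.944$)
$- v = \left(-1\right) \left(- \frac{1799}{18}\right) = \frac{1799}{18}$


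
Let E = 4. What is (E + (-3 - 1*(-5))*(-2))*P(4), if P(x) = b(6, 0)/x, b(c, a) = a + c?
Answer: 0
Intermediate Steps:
P(x) = 6/x (P(x) = (0 + 6)/x = 6/x)
(E + (-3 - 1*(-5))*(-2))*P(4) = (4 + (-3 - 1*(-5))*(-2))*(6/4) = (4 + (-3 + 5)*(-2))*(6*(¼)) = (4 + 2*(-2))*(3/2) = (4 - 4)*(3/2) = 0*(3/2) = 0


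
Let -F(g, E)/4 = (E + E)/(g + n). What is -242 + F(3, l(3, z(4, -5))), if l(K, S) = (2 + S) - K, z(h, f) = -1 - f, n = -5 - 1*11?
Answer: -3122/13 ≈ -240.15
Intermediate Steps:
n = -16 (n = -5 - 11 = -16)
l(K, S) = 2 + S - K
F(g, E) = -8*E/(-16 + g) (F(g, E) = -4*(E + E)/(g - 16) = -4*2*E/(-16 + g) = -8*E/(-16 + g))
-242 + F(3, l(3, z(4, -5))) = -242 - 8*(2 + (-1 - 1*(-5)) - 1*3)/(-16 + 3) = -242 - 8*(2 + (-1 + 5) - 3)/(-13) = -242 - 8*(2 + 4 - 3)*(-1/13) = -242 - 8*3*(-1/13) = -242 + 24/13 = -3122/13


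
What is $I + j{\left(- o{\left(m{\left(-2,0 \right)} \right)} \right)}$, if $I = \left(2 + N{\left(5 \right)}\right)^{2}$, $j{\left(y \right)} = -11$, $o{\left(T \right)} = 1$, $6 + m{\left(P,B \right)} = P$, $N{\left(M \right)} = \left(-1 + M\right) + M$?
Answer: $110$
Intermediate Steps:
$N{\left(M \right)} = -1 + 2 M$
$m{\left(P,B \right)} = -6 + P$
$I = 121$ ($I = \left(2 + \left(-1 + 2 \cdot 5\right)\right)^{2} = \left(2 + \left(-1 + 10\right)\right)^{2} = \left(2 + 9\right)^{2} = 11^{2} = 121$)
$I + j{\left(- o{\left(m{\left(-2,0 \right)} \right)} \right)} = 121 - 11 = 110$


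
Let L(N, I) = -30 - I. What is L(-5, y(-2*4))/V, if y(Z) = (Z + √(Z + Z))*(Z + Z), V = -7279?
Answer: 158/7279 - 64*I/7279 ≈ 0.021706 - 0.0087924*I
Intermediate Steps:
y(Z) = 2*Z*(Z + √2*√Z) (y(Z) = (Z + √(2*Z))*(2*Z) = (Z + √2*√Z)*(2*Z) = 2*Z*(Z + √2*√Z))
L(-5, y(-2*4))/V = (-30 - (2*(-2*4)² + 2*√2*(-2*4)^(3/2)))/(-7279) = (-30 - (2*(-8)² + 2*√2*(-8)^(3/2)))*(-1/7279) = (-30 - (2*64 + 2*√2*(-16*I*√2)))*(-1/7279) = (-30 - (128 - 64*I))*(-1/7279) = (-30 + (-128 + 64*I))*(-1/7279) = (-158 + 64*I)*(-1/7279) = 158/7279 - 64*I/7279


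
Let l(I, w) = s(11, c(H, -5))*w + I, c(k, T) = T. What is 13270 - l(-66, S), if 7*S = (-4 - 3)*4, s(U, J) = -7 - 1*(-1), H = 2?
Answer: 13312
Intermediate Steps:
s(U, J) = -6 (s(U, J) = -7 + 1 = -6)
S = -4 (S = ((-4 - 3)*4)/7 = (-7*4)/7 = (⅐)*(-28) = -4)
l(I, w) = I - 6*w (l(I, w) = -6*w + I = I - 6*w)
13270 - l(-66, S) = 13270 - (-66 - 6*(-4)) = 13270 - (-66 + 24) = 13270 - 1*(-42) = 13270 + 42 = 13312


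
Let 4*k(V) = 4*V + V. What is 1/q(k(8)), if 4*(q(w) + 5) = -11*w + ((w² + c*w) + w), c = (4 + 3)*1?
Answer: 2/25 ≈ 0.080000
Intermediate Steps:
c = 7 (c = 7*1 = 7)
k(V) = 5*V/4 (k(V) = (4*V + V)/4 = (5*V)/4 = 5*V/4)
q(w) = -5 - 3*w/4 + w²/4 (q(w) = -5 + (-11*w + ((w² + 7*w) + w))/4 = -5 + (-11*w + (w² + 8*w))/4 = -5 + (w² - 3*w)/4 = -5 + (-3*w/4 + w²/4) = -5 - 3*w/4 + w²/4)
1/q(k(8)) = 1/(-5 - 15*8/16 + ((5/4)*8)²/4) = 1/(-5 - ¾*10 + (¼)*10²) = 1/(-5 - 15/2 + (¼)*100) = 1/(-5 - 15/2 + 25) = 1/(25/2) = 2/25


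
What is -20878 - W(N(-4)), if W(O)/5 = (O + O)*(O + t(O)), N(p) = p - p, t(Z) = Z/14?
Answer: -20878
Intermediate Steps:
t(Z) = Z/14 (t(Z) = Z*(1/14) = Z/14)
N(p) = 0
W(O) = 75*O²/7 (W(O) = 5*((O + O)*(O + O/14)) = 5*((2*O)*(15*O/14)) = 5*(15*O²/7) = 75*O²/7)
-20878 - W(N(-4)) = -20878 - 75*0²/7 = -20878 - 75*0/7 = -20878 - 1*0 = -20878 + 0 = -20878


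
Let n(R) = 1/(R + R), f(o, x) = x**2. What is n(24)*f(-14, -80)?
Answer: 400/3 ≈ 133.33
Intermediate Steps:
n(R) = 1/(2*R)
n(24)*f(-14, -80) = ((1/2)/24)*(-80)**2 = ((1/2)*(1/24))*6400 = (1/48)*6400 = 400/3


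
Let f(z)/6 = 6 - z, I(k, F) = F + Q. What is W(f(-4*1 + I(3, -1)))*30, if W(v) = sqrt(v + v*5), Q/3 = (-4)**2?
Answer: 180*I*sqrt(37) ≈ 1094.9*I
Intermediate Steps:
Q = 48 (Q = 3*(-4)**2 = 3*16 = 48)
I(k, F) = 48 + F (I(k, F) = F + 48 = 48 + F)
f(z) = 36 - 6*z (f(z) = 6*(6 - z) = 36 - 6*z)
W(v) = sqrt(6)*sqrt(v) (W(v) = sqrt(v + 5*v) = sqrt(6*v) = sqrt(6)*sqrt(v))
W(f(-4*1 + I(3, -1)))*30 = (sqrt(6)*sqrt(36 - 6*(-4*1 + (48 - 1))))*30 = (sqrt(6)*sqrt(36 - 6*(-4 + 47)))*30 = (sqrt(6)*sqrt(36 - 6*43))*30 = (sqrt(6)*sqrt(36 - 258))*30 = (sqrt(6)*sqrt(-222))*30 = (sqrt(6)*(I*sqrt(222)))*30 = (6*I*sqrt(37))*30 = 180*I*sqrt(37)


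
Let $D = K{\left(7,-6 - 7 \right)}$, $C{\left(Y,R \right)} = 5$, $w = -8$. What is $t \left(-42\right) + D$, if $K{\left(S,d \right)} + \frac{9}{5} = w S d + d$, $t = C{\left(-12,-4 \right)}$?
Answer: $\frac{2516}{5} \approx 503.2$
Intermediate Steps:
$t = 5$
$K{\left(S,d \right)} = - \frac{9}{5} + d - 8 S d$ ($K{\left(S,d \right)} = - \frac{9}{5} + \left(- 8 S d + d\right) = - \frac{9}{5} - \left(- d + 8 S d\right) = - \frac{9}{5} + d - 8 S d$)
$D = \frac{3566}{5}$ ($D = - \frac{9}{5} - 13 - 56 \left(-6 - 7\right) = - \frac{9}{5} - 13 - 56 \left(-13\right) = - \frac{9}{5} - 13 + 728 = \frac{3566}{5} \approx 713.2$)
$t \left(-42\right) + D = 5 \left(-42\right) + \frac{3566}{5} = -210 + \frac{3566}{5} = \frac{2516}{5}$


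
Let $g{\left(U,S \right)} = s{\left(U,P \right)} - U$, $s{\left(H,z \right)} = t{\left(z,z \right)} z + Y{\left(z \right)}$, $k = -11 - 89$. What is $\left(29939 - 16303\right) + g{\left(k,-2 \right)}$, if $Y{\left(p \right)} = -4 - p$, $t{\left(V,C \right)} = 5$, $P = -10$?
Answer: $13692$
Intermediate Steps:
$k = -100$ ($k = -11 - 89 = -100$)
$s{\left(H,z \right)} = -4 + 4 z$ ($s{\left(H,z \right)} = 5 z - \left(4 + z\right) = -4 + 4 z$)
$g{\left(U,S \right)} = -44 - U$ ($g{\left(U,S \right)} = \left(-4 + 4 \left(-10\right)\right) - U = \left(-4 - 40\right) - U = -44 - U$)
$\left(29939 - 16303\right) + g{\left(k,-2 \right)} = \left(29939 - 16303\right) - -56 = 13636 + \left(-44 + 100\right) = 13636 + 56 = 13692$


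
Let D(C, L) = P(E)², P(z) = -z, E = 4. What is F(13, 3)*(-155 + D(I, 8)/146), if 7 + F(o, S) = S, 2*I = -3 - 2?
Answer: 45228/73 ≈ 619.56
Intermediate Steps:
I = -5/2 (I = (-3 - 2)/2 = (½)*(-5) = -5/2 ≈ -2.5000)
F(o, S) = -7 + S
D(C, L) = 16 (D(C, L) = (-1*4)² = (-4)² = 16)
F(13, 3)*(-155 + D(I, 8)/146) = (-7 + 3)*(-155 + 16/146) = -4*(-155 + 16*(1/146)) = -4*(-155 + 8/73) = -4*(-11307/73) = 45228/73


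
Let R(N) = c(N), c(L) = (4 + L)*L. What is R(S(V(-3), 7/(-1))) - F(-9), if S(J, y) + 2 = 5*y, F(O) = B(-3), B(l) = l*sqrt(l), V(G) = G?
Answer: 1221 + 3*I*sqrt(3) ≈ 1221.0 + 5.1962*I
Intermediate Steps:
B(l) = l**(3/2)
c(L) = L*(4 + L)
F(O) = -3*I*sqrt(3) (F(O) = (-3)**(3/2) = -3*I*sqrt(3))
S(J, y) = -2 + 5*y
R(N) = N*(4 + N)
R(S(V(-3), 7/(-1))) - F(-9) = (-2 + 5*(7/(-1)))*(4 + (-2 + 5*(7/(-1)))) - (-3)*I*sqrt(3) = (-2 + 5*(7*(-1)))*(4 + (-2 + 5*(7*(-1)))) + 3*I*sqrt(3) = (-2 + 5*(-7))*(4 + (-2 + 5*(-7))) + 3*I*sqrt(3) = (-2 - 35)*(4 + (-2 - 35)) + 3*I*sqrt(3) = -37*(4 - 37) + 3*I*sqrt(3) = -37*(-33) + 3*I*sqrt(3) = 1221 + 3*I*sqrt(3)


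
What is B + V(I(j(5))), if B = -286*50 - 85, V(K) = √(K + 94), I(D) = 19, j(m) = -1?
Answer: -14385 + √113 ≈ -14374.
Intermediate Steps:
V(K) = √(94 + K)
B = -14385 (B = -14300 - 85 = -14385)
B + V(I(j(5))) = -14385 + √(94 + 19) = -14385 + √113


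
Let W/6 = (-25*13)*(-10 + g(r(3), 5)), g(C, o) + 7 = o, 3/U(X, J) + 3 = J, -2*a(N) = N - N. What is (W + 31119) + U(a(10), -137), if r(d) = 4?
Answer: 7632657/140 ≈ 54519.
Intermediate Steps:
a(N) = 0 (a(N) = -(N - N)/2 = -½*0 = 0)
U(X, J) = 3/(-3 + J)
g(C, o) = -7 + o
W = 23400 (W = 6*((-25*13)*(-10 + (-7 + 5))) = 6*(-325*(-10 - 2)) = 6*(-325*(-12)) = 6*3900 = 23400)
(W + 31119) + U(a(10), -137) = (23400 + 31119) + 3/(-3 - 137) = 54519 + 3/(-140) = 54519 + 3*(-1/140) = 54519 - 3/140 = 7632657/140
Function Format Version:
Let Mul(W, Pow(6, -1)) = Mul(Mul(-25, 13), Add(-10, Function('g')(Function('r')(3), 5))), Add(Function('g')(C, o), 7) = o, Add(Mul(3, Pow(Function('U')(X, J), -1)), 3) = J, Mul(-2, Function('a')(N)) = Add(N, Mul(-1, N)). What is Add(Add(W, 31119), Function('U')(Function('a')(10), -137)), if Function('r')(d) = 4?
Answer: Rational(7632657, 140) ≈ 54519.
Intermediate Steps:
Function('a')(N) = 0 (Function('a')(N) = Mul(Rational(-1, 2), Add(N, Mul(-1, N))) = Mul(Rational(-1, 2), 0) = 0)
Function('U')(X, J) = Mul(3, Pow(Add(-3, J), -1))
Function('g')(C, o) = Add(-7, o)
W = 23400 (W = Mul(6, Mul(Mul(-25, 13), Add(-10, Add(-7, 5)))) = Mul(6, Mul(-325, Add(-10, -2))) = Mul(6, Mul(-325, -12)) = Mul(6, 3900) = 23400)
Add(Add(W, 31119), Function('U')(Function('a')(10), -137)) = Add(Add(23400, 31119), Mul(3, Pow(Add(-3, -137), -1))) = Add(54519, Mul(3, Pow(-140, -1))) = Add(54519, Mul(3, Rational(-1, 140))) = Add(54519, Rational(-3, 140)) = Rational(7632657, 140)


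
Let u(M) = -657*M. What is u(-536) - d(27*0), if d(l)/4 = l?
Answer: 352152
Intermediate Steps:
d(l) = 4*l
u(-536) - d(27*0) = -657*(-536) - 4*27*0 = 352152 - 4*0 = 352152 - 1*0 = 352152 + 0 = 352152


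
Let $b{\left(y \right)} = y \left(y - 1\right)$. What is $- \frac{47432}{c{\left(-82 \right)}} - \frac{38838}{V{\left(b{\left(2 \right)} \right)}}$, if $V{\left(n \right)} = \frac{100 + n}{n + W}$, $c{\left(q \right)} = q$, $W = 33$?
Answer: $- \frac{8885583}{697} \approx -12748.0$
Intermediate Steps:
$b{\left(y \right)} = y \left(-1 + y\right)$
$V{\left(n \right)} = \frac{100 + n}{33 + n}$ ($V{\left(n \right)} = \frac{100 + n}{n + 33} = \frac{100 + n}{33 + n}$)
$- \frac{47432}{c{\left(-82 \right)}} - \frac{38838}{V{\left(b{\left(2 \right)} \right)}} = - \frac{47432}{-82} - \frac{38838}{\frac{1}{33 + 2 \left(-1 + 2\right)} \left(100 + 2 \left(-1 + 2\right)\right)} = \left(-47432\right) \left(- \frac{1}{82}\right) - \frac{38838}{\frac{1}{33 + 2 \cdot 1} \left(100 + 2 \cdot 1\right)} = \frac{23716}{41} - \frac{38838}{\frac{1}{33 + 2} \left(100 + 2\right)} = \frac{23716}{41} - \frac{38838}{\frac{1}{35} \cdot 102} = \frac{23716}{41} - \frac{38838}{\frac{102}{35}} = \frac{23716}{41} - \frac{226555}{17} = - \frac{8885583}{697}$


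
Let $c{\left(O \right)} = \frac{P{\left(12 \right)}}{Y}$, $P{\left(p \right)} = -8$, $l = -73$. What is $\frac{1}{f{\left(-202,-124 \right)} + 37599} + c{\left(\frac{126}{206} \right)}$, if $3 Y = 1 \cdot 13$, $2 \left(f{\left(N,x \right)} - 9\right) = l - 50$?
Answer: $- \frac{1802206}{976209} \approx -1.8461$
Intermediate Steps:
$f{\left(N,x \right)} = - \frac{105}{2}$ ($f{\left(N,x \right)} = 9 + \frac{-73 - 50}{2} = 9 + \frac{1}{2} \left(-123\right) = 9 - \frac{123}{2} = - \frac{105}{2}$)
$Y = \frac{13}{3}$ ($Y = \frac{1 \cdot 13}{3} = \frac{1}{3} \cdot 13 = \frac{13}{3} \approx 4.3333$)
$c{\left(O \right)} = - \frac{24}{13}$ ($c{\left(O \right)} = - \frac{8}{\frac{13}{3}} = \left(-8\right) \frac{3}{13} = - \frac{24}{13}$)
$\frac{1}{f{\left(-202,-124 \right)} + 37599} + c{\left(\frac{126}{206} \right)} = \frac{1}{- \frac{105}{2} + 37599} - \frac{24}{13} = \frac{1}{\frac{75093}{2}} - \frac{24}{13} = \frac{2}{75093} - \frac{24}{13} = - \frac{1802206}{976209}$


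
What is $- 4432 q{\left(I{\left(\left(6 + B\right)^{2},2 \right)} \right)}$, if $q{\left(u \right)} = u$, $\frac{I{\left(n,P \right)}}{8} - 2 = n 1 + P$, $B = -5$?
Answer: $-177280$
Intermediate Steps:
$I{\left(n,P \right)} = 16 + 8 P + 8 n$ ($I{\left(n,P \right)} = 16 + 8 \left(n 1 + P\right) = 16 + 8 \left(n + P\right) = 16 + 8 \left(P + n\right) = 16 + \left(8 P + 8 n\right) = 16 + 8 P + 8 n$)
$- 4432 q{\left(I{\left(\left(6 + B\right)^{2},2 \right)} \right)} = - 4432 \left(16 + 8 \cdot 2 + 8 \left(6 - 5\right)^{2}\right) = - 4432 \left(16 + 16 + 8 \cdot 1^{2}\right) = - 4432 \left(16 + 16 + 8 \cdot 1\right) = - 4432 \left(16 + 16 + 8\right) = \left(-4432\right) 40 = -177280$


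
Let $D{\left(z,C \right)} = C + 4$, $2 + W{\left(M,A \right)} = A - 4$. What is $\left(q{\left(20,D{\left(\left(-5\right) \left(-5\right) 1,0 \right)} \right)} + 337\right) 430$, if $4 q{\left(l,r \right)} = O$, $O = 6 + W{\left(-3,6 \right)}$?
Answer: $145555$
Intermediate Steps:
$W{\left(M,A \right)} = -6 + A$ ($W{\left(M,A \right)} = -2 + \left(A - 4\right) = -2 + \left(-4 + A\right) = -6 + A$)
$O = 6$ ($O = 6 + \left(-6 + 6\right) = 6 + 0 = 6$)
$D{\left(z,C \right)} = 4 + C$
$q{\left(l,r \right)} = \frac{3}{2}$ ($q{\left(l,r \right)} = \frac{1}{4} \cdot 6 = \frac{3}{2}$)
$\left(q{\left(20,D{\left(\left(-5\right) \left(-5\right) 1,0 \right)} \right)} + 337\right) 430 = \left(\frac{3}{2} + 337\right) 430 = \frac{677}{2} \cdot 430 = 145555$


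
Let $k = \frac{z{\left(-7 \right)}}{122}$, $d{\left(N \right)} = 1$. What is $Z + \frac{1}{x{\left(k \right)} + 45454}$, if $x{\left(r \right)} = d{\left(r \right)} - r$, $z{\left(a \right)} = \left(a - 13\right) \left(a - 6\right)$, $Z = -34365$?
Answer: $- \frac{95281258064}{2772625} \approx -34365.0$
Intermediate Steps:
$z{\left(a \right)} = \left(-13 + a\right) \left(-6 + a\right)$
$k = \frac{130}{61}$ ($k = \frac{78 + \left(-7\right)^{2} - -133}{122} = \left(78 + 49 + 133\right) \frac{1}{122} = 260 \cdot \frac{1}{122} = \frac{130}{61} \approx 2.1311$)
$x{\left(r \right)} = 1 - r$
$Z + \frac{1}{x{\left(k \right)} + 45454} = -34365 + \frac{1}{\left(1 - \frac{130}{61}\right) + 45454} = -34365 + \frac{1}{- \frac{69}{61} + 45454} = -34365 + \frac{1}{\frac{2772625}{61}} = -34365 + \frac{61}{2772625} = - \frac{95281258064}{2772625}$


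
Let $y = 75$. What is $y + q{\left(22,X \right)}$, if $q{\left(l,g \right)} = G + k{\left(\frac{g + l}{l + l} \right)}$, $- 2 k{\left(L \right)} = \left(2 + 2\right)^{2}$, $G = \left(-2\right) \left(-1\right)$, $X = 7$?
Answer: $69$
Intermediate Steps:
$G = 2$
$k{\left(L \right)} = -8$ ($k{\left(L \right)} = - \frac{\left(2 + 2\right)^{2}}{2} = - \frac{4^{2}}{2} = \left(- \frac{1}{2}\right) 16 = -8$)
$q{\left(l,g \right)} = -6$ ($q{\left(l,g \right)} = 2 - 8 = -6$)
$y + q{\left(22,X \right)} = 75 - 6 = 69$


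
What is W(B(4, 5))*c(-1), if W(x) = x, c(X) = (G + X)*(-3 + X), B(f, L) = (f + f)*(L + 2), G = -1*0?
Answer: 224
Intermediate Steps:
G = 0
B(f, L) = 2*f*(2 + L) (B(f, L) = (2*f)*(2 + L) = 2*f*(2 + L))
c(X) = X*(-3 + X) (c(X) = (0 + X)*(-3 + X) = X*(-3 + X))
W(B(4, 5))*c(-1) = (2*4*(2 + 5))*(-(-3 - 1)) = (2*4*7)*(-1*(-4)) = 56*4 = 224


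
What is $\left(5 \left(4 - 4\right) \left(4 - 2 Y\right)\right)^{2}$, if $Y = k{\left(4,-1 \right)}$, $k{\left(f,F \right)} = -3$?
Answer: $0$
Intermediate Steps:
$Y = -3$
$\left(5 \left(4 - 4\right) \left(4 - 2 Y\right)\right)^{2} = \left(5 \left(4 - 4\right) \left(4 - -6\right)\right)^{2} = \left(5 \cdot 0 \left(4 + 6\right)\right)^{2} = \left(5 \cdot 0 \cdot 10\right)^{2} = \left(5 \cdot 0\right)^{2} = 0^{2} = 0$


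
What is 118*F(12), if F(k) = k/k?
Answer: 118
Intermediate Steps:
F(k) = 1
118*F(12) = 118*1 = 118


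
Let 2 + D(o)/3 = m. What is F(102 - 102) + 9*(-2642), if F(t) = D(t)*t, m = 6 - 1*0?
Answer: -23778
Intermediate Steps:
m = 6 (m = 6 + 0 = 6)
D(o) = 12 (D(o) = -6 + 3*6 = -6 + 18 = 12)
F(t) = 12*t
F(102 - 102) + 9*(-2642) = 12*(102 - 102) + 9*(-2642) = 12*0 - 23778 = 0 - 23778 = -23778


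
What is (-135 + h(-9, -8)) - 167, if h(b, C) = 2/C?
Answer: -1209/4 ≈ -302.25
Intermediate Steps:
(-135 + h(-9, -8)) - 167 = (-135 + 2/(-8)) - 167 = (-135 + 2*(-⅛)) - 167 = (-135 - ¼) - 167 = -541/4 - 167 = -1209/4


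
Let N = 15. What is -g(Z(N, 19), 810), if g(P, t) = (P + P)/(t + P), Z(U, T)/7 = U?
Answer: -14/61 ≈ -0.22951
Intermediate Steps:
Z(U, T) = 7*U
g(P, t) = 2*P/(P + t) (g(P, t) = (2*P)/(P + t) = 2*P/(P + t))
-g(Z(N, 19), 810) = -2*7*15/(7*15 + 810) = -2*105/(105 + 810) = -2*105/915 = -1*14/61 = -14/61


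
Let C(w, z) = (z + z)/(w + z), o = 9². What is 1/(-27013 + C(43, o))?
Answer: -62/1674725 ≈ -3.7021e-5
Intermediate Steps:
o = 81
C(w, z) = 2*z/(w + z) (C(w, z) = (2*z)/(w + z) = 2*z/(w + z))
1/(-27013 + C(43, o)) = 1/(-27013 + 2*81/(43 + 81)) = 1/(-27013 + 2*81/124) = 1/(-27013 + 2*81*(1/124)) = 1/(-27013 + 81/62) = 1/(-1674725/62) = -62/1674725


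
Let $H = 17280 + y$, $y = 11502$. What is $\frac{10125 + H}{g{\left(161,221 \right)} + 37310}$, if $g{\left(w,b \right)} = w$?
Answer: $\frac{38907}{37471} \approx 1.0383$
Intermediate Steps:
$H = 28782$ ($H = 17280 + 11502 = 28782$)
$\frac{10125 + H}{g{\left(161,221 \right)} + 37310} = \frac{10125 + 28782}{161 + 37310} = \frac{38907}{37471}$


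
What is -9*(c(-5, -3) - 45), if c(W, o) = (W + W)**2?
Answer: -495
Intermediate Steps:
c(W, o) = 4*W**2 (c(W, o) = (2*W)**2 = 4*W**2)
-9*(c(-5, -3) - 45) = -9*(4*(-5)**2 - 45) = -9*(4*25 - 45) = -9*(100 - 45) = -9*55 = -495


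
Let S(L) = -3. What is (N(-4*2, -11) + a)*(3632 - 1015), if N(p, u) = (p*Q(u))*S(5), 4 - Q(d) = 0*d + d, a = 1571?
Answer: 5053427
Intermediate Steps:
Q(d) = 4 - d (Q(d) = 4 - (0*d + d) = 4 - (0 + d) = 4 - d)
N(p, u) = -3*p*(4 - u) (N(p, u) = (p*(4 - u))*(-3) = -3*p*(4 - u))
(N(-4*2, -11) + a)*(3632 - 1015) = (3*(-4*2)*(-4 - 11) + 1571)*(3632 - 1015) = (3*(-8)*(-15) + 1571)*2617 = (360 + 1571)*2617 = 1931*2617 = 5053427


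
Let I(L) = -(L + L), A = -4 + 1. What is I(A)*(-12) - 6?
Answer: -78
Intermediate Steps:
A = -3
I(L) = -2*L
I(A)*(-12) - 6 = -2*(-3)*(-12) - 6 = 6*(-12) - 6 = -72 - 6 = -78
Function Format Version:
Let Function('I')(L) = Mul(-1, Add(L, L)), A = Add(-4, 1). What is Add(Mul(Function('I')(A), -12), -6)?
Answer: -78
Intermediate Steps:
A = -3
Function('I')(L) = Mul(-2, L) (Function('I')(L) = Mul(-1, Mul(2, L)) = Mul(-2, L))
Add(Mul(Function('I')(A), -12), -6) = Add(Mul(Mul(-2, -3), -12), -6) = Add(Mul(6, -12), -6) = Add(-72, -6) = -78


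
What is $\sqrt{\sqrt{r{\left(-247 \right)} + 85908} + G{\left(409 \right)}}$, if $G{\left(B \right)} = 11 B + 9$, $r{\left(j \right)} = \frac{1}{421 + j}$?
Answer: $\frac{\sqrt{136484208 + 174 \sqrt{2600950782}}}{174} \approx 69.29$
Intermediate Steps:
$G{\left(B \right)} = 9 + 11 B$
$\sqrt{\sqrt{r{\left(-247 \right)} + 85908} + G{\left(409 \right)}} = \sqrt{\sqrt{\frac{1}{421 - 247} + 85908} + \left(9 + 11 \cdot 409\right)} = \sqrt{\sqrt{\frac{1}{174} + 85908} + \left(9 + 4499\right)} = \sqrt{\sqrt{\frac{1}{174} + 85908} + 4508} = \sqrt{\sqrt{\frac{14947993}{174}} + 4508} = \sqrt{\frac{\sqrt{2600950782}}{174} + 4508} = \sqrt{4508 + \frac{\sqrt{2600950782}}{174}}$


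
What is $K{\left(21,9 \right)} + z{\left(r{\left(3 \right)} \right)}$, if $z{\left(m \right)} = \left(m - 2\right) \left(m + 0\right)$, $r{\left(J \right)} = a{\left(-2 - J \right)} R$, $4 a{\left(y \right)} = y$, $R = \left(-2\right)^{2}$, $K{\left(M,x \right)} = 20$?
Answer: $55$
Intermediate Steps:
$R = 4$
$a{\left(y \right)} = \frac{y}{4}$
$r{\left(J \right)} = -2 - J$ ($r{\left(J \right)} = \frac{-2 - J}{4} \cdot 4 = \left(- \frac{1}{2} - \frac{J}{4}\right) 4 = -2 - J$)
$z{\left(m \right)} = m \left(-2 + m\right)$ ($z{\left(m \right)} = \left(-2 + m\right) m = m \left(-2 + m\right)$)
$K{\left(21,9 \right)} + z{\left(r{\left(3 \right)} \right)} = 20 + \left(-2 - 3\right) \left(-2 - 5\right) = 20 - 5 \left(-2 - 5\right) = 20 - -35 = 20 + 35 = 55$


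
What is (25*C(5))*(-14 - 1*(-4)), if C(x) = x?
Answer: -1250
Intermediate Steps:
(25*C(5))*(-14 - 1*(-4)) = (25*5)*(-14 - 1*(-4)) = 125*(-14 + 4) = 125*(-10) = -1250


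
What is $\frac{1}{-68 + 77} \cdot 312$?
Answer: $\frac{104}{3} \approx 34.667$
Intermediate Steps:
$\frac{1}{-68 + 77} \cdot 312 = \frac{1}{9} \cdot 312 = \frac{104}{3}$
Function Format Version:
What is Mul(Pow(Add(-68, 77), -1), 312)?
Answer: Rational(104, 3) ≈ 34.667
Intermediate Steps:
Mul(Pow(Add(-68, 77), -1), 312) = Mul(Pow(9, -1), 312) = Mul(Rational(1, 9), 312) = Rational(104, 3)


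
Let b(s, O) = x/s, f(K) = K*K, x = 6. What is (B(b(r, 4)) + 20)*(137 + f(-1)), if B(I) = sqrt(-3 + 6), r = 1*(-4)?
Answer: 2760 + 138*sqrt(3) ≈ 2999.0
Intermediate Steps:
f(K) = K**2
r = -4
b(s, O) = 6/s
B(I) = sqrt(3)
(B(b(r, 4)) + 20)*(137 + f(-1)) = (sqrt(3) + 20)*(137 + (-1)**2) = (20 + sqrt(3))*(137 + 1) = (20 + sqrt(3))*138 = 2760 + 138*sqrt(3)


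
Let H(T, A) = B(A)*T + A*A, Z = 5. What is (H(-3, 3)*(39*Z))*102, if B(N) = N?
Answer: 0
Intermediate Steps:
H(T, A) = A**2 + A*T (H(T, A) = A*T + A*A = A*T + A**2 = A**2 + A*T)
(H(-3, 3)*(39*Z))*102 = ((3*(3 - 3))*(39*5))*102 = ((3*0)*195)*102 = (0*195)*102 = 0*102 = 0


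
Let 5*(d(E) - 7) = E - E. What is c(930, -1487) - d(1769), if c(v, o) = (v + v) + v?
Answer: 2783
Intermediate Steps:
c(v, o) = 3*v (c(v, o) = 2*v + v = 3*v)
d(E) = 7 (d(E) = 7 + (E - E)/5 = 7 + (⅕)*0 = 7 + 0 = 7)
c(930, -1487) - d(1769) = 3*930 - 1*7 = 2790 - 7 = 2783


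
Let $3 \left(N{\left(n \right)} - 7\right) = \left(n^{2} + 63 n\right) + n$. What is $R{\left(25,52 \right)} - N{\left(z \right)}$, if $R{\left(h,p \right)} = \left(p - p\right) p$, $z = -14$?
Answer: $\frac{679}{3} \approx 226.33$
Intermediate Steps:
$R{\left(h,p \right)} = 0$ ($R{\left(h,p \right)} = 0 p = 0$)
$N{\left(n \right)} = 7 + \frac{n^{2}}{3} + \frac{64 n}{3}$ ($N{\left(n \right)} = 7 + \frac{\left(n^{2} + 63 n\right) + n}{3} = 7 + \frac{n^{2} + 64 n}{3} = 7 + \left(\frac{n^{2}}{3} + \frac{64 n}{3}\right) = 7 + \frac{n^{2}}{3} + \frac{64 n}{3}$)
$R{\left(25,52 \right)} - N{\left(z \right)} = 0 - \left(7 + \frac{\left(-14\right)^{2}}{3} + \frac{64}{3} \left(-14\right)\right) = 0 - \left(7 + \frac{1}{3} \cdot 196 - \frac{896}{3}\right) = 0 - \left(7 + \frac{196}{3} - \frac{896}{3}\right) = 0 - - \frac{679}{3} = 0 + \frac{679}{3} = \frac{679}{3}$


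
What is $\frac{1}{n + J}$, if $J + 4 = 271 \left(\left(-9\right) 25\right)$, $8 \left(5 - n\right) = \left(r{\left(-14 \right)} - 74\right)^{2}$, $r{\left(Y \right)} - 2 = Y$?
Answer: $- \frac{2}{123797} \approx -1.6155 \cdot 10^{-5}$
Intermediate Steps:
$r{\left(Y \right)} = 2 + Y$
$n = - \frac{1839}{2}$ ($n = 5 - \frac{\left(\left(2 - 14\right) - 74\right)^{2}}{8} = 5 - \frac{\left(-12 - 74\right)^{2}}{8} = 5 - \frac{\left(-86\right)^{2}}{8} = 5 - \frac{1849}{2} = - \frac{1839}{2} \approx -919.5$)
$J = -60979$ ($J = -4 + 271 \left(\left(-9\right) 25\right) = -4 + 271 \left(-225\right) = -4 - 60975 = -60979$)
$\frac{1}{n + J} = \frac{1}{- \frac{1839}{2} - 60979} = \frac{1}{- \frac{123797}{2}} = - \frac{2}{123797}$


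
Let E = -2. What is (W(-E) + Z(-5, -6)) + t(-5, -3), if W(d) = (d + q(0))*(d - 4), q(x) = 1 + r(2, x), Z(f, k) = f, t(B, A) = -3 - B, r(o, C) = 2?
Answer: -13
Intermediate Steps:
q(x) = 3 (q(x) = 1 + 2 = 3)
W(d) = (-4 + d)*(3 + d) (W(d) = (d + 3)*(d - 4) = (3 + d)*(-4 + d) = (-4 + d)*(3 + d))
(W(-E) + Z(-5, -6)) + t(-5, -3) = ((-12 + (-1*(-2))² - (-1)*(-2)) - 5) + (-3 - 1*(-5)) = ((-12 + 2² - 1*2) - 5) + (-3 + 5) = ((-12 + 4 - 2) - 5) + 2 = (-10 - 5) + 2 = -15 + 2 = -13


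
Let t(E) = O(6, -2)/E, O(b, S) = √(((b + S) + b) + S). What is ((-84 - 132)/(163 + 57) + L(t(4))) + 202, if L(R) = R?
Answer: 11056/55 + √2/2 ≈ 201.73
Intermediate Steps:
O(b, S) = √(2*S + 2*b) (O(b, S) = √(((S + b) + b) + S) = √((S + 2*b) + S) = √(2*S + 2*b))
t(E) = 2*√2/E (t(E) = √(2*(-2) + 2*6)/E = √(-4 + 12)/E = √8/E = (2*√2)/E = 2*√2/E)
((-84 - 132)/(163 + 57) + L(t(4))) + 202 = ((-84 - 132)/(163 + 57) + 2*√2/4) + 202 = (-216/220 + 2*√2*(¼)) + 202 = (-216*1/220 + √2/2) + 202 = (-54/55 + √2/2) + 202 = 11056/55 + √2/2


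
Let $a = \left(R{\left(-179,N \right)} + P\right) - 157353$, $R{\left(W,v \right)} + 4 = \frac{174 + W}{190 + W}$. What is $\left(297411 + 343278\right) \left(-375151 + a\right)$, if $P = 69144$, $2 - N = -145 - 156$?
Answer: $- \frac{3265597599201}{11} \approx -2.9687 \cdot 10^{11}$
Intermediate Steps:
$N = 303$ ($N = 2 - \left(-145 - 156\right) = 2 - -301 = 2 + 301 = 303$)
$R{\left(W,v \right)} = -4 + \frac{174 + W}{190 + W}$
$a = - \frac{970348}{11}$ ($a = \left(\frac{-586 - -537}{190 - 179} + 69144\right) - 157353 = \left(\frac{-586 + 537}{11} + 69144\right) - 157353 = \left(\frac{1}{11} \left(-49\right) + 69144\right) - 157353 = \left(- \frac{49}{11} + 69144\right) - 157353 = \frac{760535}{11} - 157353 = - \frac{970348}{11} \approx -88214.0$)
$\left(297411 + 343278\right) \left(-375151 + a\right) = \left(297411 + 343278\right) \left(-375151 - \frac{970348}{11}\right) = 640689 \left(- \frac{5097009}{11}\right) = - \frac{3265597599201}{11}$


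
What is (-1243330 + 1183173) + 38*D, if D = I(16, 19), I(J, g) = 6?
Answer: -59929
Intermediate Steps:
D = 6
(-1243330 + 1183173) + 38*D = (-1243330 + 1183173) + 38*6 = -60157 + 228 = -59929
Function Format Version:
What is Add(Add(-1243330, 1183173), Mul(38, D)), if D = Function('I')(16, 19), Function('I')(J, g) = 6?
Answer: -59929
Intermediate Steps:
D = 6
Add(Add(-1243330, 1183173), Mul(38, D)) = Add(Add(-1243330, 1183173), Mul(38, 6)) = Add(-60157, 228) = -59929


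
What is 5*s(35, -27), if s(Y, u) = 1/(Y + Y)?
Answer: 1/14 ≈ 0.071429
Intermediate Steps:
s(Y, u) = 1/(2*Y)
5*s(35, -27) = 5*((1/2)/35) = 5*((1/2)*(1/35)) = 5*(1/70) = 1/14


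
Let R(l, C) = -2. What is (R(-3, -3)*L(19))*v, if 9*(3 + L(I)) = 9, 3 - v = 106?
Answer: -412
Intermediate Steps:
v = -103 (v = 3 - 1*106 = 3 - 106 = -103)
L(I) = -2 (L(I) = -3 + (1/9)*9 = -3 + 1 = -2)
(R(-3, -3)*L(19))*v = -2*(-2)*(-103) = 4*(-103) = -412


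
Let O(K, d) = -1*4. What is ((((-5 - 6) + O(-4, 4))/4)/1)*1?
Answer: -15/4 ≈ -3.7500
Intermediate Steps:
O(K, d) = -4
((((-5 - 6) + O(-4, 4))/4)/1)*1 = ((((-5 - 6) - 4)/4)/1)*1 = (((-11 - 4)*(1/4))*1)*1 = (-15*1/4*1)*1 = -15/4*1*1 = -15/4*1 = -15/4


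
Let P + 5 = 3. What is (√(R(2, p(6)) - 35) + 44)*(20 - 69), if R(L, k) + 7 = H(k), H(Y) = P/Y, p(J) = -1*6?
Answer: -2156 - 245*I*√15/3 ≈ -2156.0 - 316.29*I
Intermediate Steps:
P = -2 (P = -5 + 3 = -2)
p(J) = -6
H(Y) = -2/Y
R(L, k) = -7 - 2/k
(√(R(2, p(6)) - 35) + 44)*(20 - 69) = (√((-7 - 2/(-6)) - 35) + 44)*(20 - 69) = (√((-7 - 2*(-⅙)) - 35) + 44)*(-49) = (√((-7 + ⅓) - 35) + 44)*(-49) = (√(-20/3 - 35) + 44)*(-49) = (√(-125/3) + 44)*(-49) = (5*I*√15/3 + 44)*(-49) = (44 + 5*I*√15/3)*(-49) = -2156 - 245*I*√15/3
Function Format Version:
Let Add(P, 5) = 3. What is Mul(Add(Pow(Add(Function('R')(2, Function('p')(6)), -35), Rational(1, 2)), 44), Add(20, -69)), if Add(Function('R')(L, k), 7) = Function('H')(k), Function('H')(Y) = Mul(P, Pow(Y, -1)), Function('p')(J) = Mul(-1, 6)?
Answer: Add(-2156, Mul(Rational(-245, 3), I, Pow(15, Rational(1, 2)))) ≈ Add(-2156.0, Mul(-316.29, I))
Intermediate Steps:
P = -2 (P = Add(-5, 3) = -2)
Function('p')(J) = -6
Function('H')(Y) = Mul(-2, Pow(Y, -1))
Function('R')(L, k) = Add(-7, Mul(-2, Pow(k, -1)))
Mul(Add(Pow(Add(Function('R')(2, Function('p')(6)), -35), Rational(1, 2)), 44), Add(20, -69)) = Mul(Add(Pow(Add(Add(-7, Mul(-2, Pow(-6, -1))), -35), Rational(1, 2)), 44), Add(20, -69)) = Mul(Add(Pow(Add(Add(-7, Mul(-2, Rational(-1, 6))), -35), Rational(1, 2)), 44), -49) = Mul(Add(Pow(Add(Add(-7, Rational(1, 3)), -35), Rational(1, 2)), 44), -49) = Mul(Add(Pow(Add(Rational(-20, 3), -35), Rational(1, 2)), 44), -49) = Mul(Add(Pow(Rational(-125, 3), Rational(1, 2)), 44), -49) = Mul(Add(Mul(Rational(5, 3), I, Pow(15, Rational(1, 2))), 44), -49) = Mul(Add(44, Mul(Rational(5, 3), I, Pow(15, Rational(1, 2)))), -49) = Add(-2156, Mul(Rational(-245, 3), I, Pow(15, Rational(1, 2))))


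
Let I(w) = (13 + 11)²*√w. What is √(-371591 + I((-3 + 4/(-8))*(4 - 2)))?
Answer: √(-371591 + 576*I*√7) ≈ 1.25 + 609.58*I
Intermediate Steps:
I(w) = 576*√w (I(w) = 24²*√w = 576*√w)
√(-371591 + I((-3 + 4/(-8))*(4 - 2))) = √(-371591 + 576*√((-3 + 4/(-8))*(4 - 2))) = √(-371591 + 576*√((-3 + 4*(-⅛))*2)) = √(-371591 + 576*√((-3 - ½)*2)) = √(-371591 + 576*√(-7/2*2)) = √(-371591 + 576*√(-7)) = √(-371591 + 576*(I*√7)) = √(-371591 + 576*I*√7)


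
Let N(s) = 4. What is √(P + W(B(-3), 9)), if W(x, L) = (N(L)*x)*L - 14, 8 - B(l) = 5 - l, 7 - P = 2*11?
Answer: I*√29 ≈ 5.3852*I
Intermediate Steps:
P = -15 (P = 7 - 2*11 = 7 - 1*22 = 7 - 22 = -15)
B(l) = 3 + l (B(l) = 8 - (5 - l) = 8 + (-5 + l) = 3 + l)
W(x, L) = -14 + 4*L*x (W(x, L) = (4*x)*L - 14 = 4*L*x - 14 = -14 + 4*L*x)
√(P + W(B(-3), 9)) = √(-15 + (-14 + 4*9*(3 - 3))) = √(-15 + (-14 + 4*9*0)) = √(-15 + (-14 + 0)) = √(-15 - 14) = √(-29) = I*√29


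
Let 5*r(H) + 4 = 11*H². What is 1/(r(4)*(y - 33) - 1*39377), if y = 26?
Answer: -5/198089 ≈ -2.5241e-5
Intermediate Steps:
r(H) = -⅘ + 11*H²/5 (r(H) = -⅘ + (11*H²)/5 = -⅘ + 11*H²/5)
1/(r(4)*(y - 33) - 1*39377) = 1/((-⅘ + (11/5)*4²)*(26 - 33) - 1*39377) = 1/((-⅘ + (11/5)*16)*(-7) - 39377) = 1/((-⅘ + 176/5)*(-7) - 39377) = 1/((172/5)*(-7) - 39377) = 1/(-1204/5 - 39377) = 1/(-198089/5) = -5/198089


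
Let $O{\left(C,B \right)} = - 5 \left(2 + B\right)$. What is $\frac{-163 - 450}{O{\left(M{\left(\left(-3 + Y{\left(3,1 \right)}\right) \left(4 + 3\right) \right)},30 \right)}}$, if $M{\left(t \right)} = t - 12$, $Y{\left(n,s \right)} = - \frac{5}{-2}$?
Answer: $\frac{613}{160} \approx 3.8312$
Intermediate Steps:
$Y{\left(n,s \right)} = \frac{5}{2}$ ($Y{\left(n,s \right)} = \left(-5\right) \left(- \frac{1}{2}\right) = \frac{5}{2}$)
$M{\left(t \right)} = -12 + t$ ($M{\left(t \right)} = t - 12 = -12 + t$)
$O{\left(C,B \right)} = -10 - 5 B$
$\frac{-163 - 450}{O{\left(M{\left(\left(-3 + Y{\left(3,1 \right)}\right) \left(4 + 3\right) \right)},30 \right)}} = \frac{-163 - 450}{-10 - 150} = - \frac{613}{-10 - 150} = - \frac{613}{-160} = \left(-613\right) \left(- \frac{1}{160}\right) = \frac{613}{160}$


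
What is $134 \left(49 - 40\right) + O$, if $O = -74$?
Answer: $1132$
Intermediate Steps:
$134 \left(49 - 40\right) + O = 134 \left(49 - 40\right) - 74 = 134 \cdot 9 - 74 = 1206 - 74 = 1132$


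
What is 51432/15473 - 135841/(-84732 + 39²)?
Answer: 6381575945/1287523803 ≈ 4.9565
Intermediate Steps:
51432/15473 - 135841/(-84732 + 39²) = 51432*(1/15473) - 135841/(-84732 + 1521) = 51432/15473 - 135841/(-83211) = 51432/15473 - 135841*(-1/83211) = 51432/15473 + 135841/83211 = 6381575945/1287523803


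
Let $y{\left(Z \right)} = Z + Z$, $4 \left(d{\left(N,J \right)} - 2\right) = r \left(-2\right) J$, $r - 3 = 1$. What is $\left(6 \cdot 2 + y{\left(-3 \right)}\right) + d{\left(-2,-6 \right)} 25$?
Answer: $356$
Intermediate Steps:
$r = 4$ ($r = 3 + 1 = 4$)
$d{\left(N,J \right)} = 2 - 2 J$ ($d{\left(N,J \right)} = 2 + \frac{4 \left(-2\right) J}{4} = 2 + \frac{\left(-8\right) J}{4} = 2 - 2 J$)
$y{\left(Z \right)} = 2 Z$
$\left(6 \cdot 2 + y{\left(-3 \right)}\right) + d{\left(-2,-6 \right)} 25 = \left(6 \cdot 2 + 2 \left(-3\right)\right) + \left(2 - -12\right) 25 = \left(12 - 6\right) + \left(2 + 12\right) 25 = 6 + 14 \cdot 25 = 6 + 350 = 356$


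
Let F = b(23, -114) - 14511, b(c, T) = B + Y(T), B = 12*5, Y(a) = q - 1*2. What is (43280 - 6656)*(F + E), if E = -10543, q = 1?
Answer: -915416880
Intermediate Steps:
Y(a) = -1 (Y(a) = 1 - 1*2 = 1 - 2 = -1)
B = 60
b(c, T) = 59 (b(c, T) = 60 - 1 = 59)
F = -14452 (F = 59 - 14511 = -14452)
(43280 - 6656)*(F + E) = (43280 - 6656)*(-14452 - 10543) = 36624*(-24995) = -915416880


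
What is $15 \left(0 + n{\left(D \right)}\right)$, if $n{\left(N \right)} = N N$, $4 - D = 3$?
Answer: $15$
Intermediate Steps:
$D = 1$ ($D = 4 - 3 = 1$)
$n{\left(N \right)} = N^{2}$
$15 \left(0 + n{\left(D \right)}\right) = 15 \left(0 + 1^{2}\right) = 15 \left(0 + 1\right) = 15 \cdot 1 = 15$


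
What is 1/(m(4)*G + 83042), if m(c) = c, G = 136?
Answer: 1/83586 ≈ 1.1964e-5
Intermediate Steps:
1/(m(4)*G + 83042) = 1/(4*136 + 83042) = 1/(544 + 83042) = 1/83586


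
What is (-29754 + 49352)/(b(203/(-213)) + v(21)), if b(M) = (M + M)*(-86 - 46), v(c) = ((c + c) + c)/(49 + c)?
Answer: 13914580/179279 ≈ 77.614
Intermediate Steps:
v(c) = 3*c/(49 + c) (v(c) = (2*c + c)/(49 + c) = (3*c)/(49 + c) = 3*c/(49 + c))
b(M) = -264*M (b(M) = (2*M)*(-132) = -264*M)
(-29754 + 49352)/(b(203/(-213)) + v(21)) = (-29754 + 49352)/(-53592/(-213) + 3*21/(49 + 21)) = 19598/(-53592*(-1)/213 + 3*21/70) = 19598/(-264*(-203/213) + 3*21*(1/70)) = 19598/(17864/71 + 9/10) = 19598/(179279/710) = 19598*(710/179279) = 13914580/179279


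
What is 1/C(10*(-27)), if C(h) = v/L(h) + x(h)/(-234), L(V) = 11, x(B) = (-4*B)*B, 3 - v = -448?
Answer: 13/16733 ≈ 0.00077691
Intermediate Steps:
v = 451 (v = 3 - 1*(-448) = 3 + 448 = 451)
x(B) = -4*B**2
C(h) = 41 + 2*h**2/117 (C(h) = 451/11 - 4*h**2/(-234) = 451*(1/11) - 4*h**2*(-1/234) = 41 + 2*h**2/117)
1/C(10*(-27)) = 1/(41 + 2*(10*(-27))**2/117) = 1/(41 + (2/117)*(-270)**2) = 1/(41 + (2/117)*72900) = 1/(41 + 16200/13) = 1/(16733/13) = 13/16733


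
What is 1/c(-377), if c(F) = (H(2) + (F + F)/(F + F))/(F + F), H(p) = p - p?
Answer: -754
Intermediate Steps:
H(p) = 0
c(F) = 1/(2*F) (c(F) = (0 + (F + F)/(F + F))/(F + F) = (0 + (2*F)/((2*F)))/((2*F)) = (0 + (2*F)*(1/(2*F)))*(1/(2*F)) = (0 + 1)*(1/(2*F)) = 1*(1/(2*F)) = 1/(2*F))
1/c(-377) = 1/((½)/(-377)) = 1/((½)*(-1/377)) = 1/(-1/754) = -754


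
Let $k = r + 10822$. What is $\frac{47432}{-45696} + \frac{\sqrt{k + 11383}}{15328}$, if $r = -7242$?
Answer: $- \frac{847}{816} + \frac{\sqrt{14963}}{15328} \approx -1.03$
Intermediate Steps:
$k = 3580$ ($k = -7242 + 10822 = 3580$)
$\frac{47432}{-45696} + \frac{\sqrt{k + 11383}}{15328} = \frac{47432}{-45696} + \frac{\sqrt{3580 + 11383}}{15328} = 47432 \left(- \frac{1}{45696}\right) + \sqrt{14963} \cdot \frac{1}{15328} = - \frac{847}{816} + \frac{\sqrt{14963}}{15328}$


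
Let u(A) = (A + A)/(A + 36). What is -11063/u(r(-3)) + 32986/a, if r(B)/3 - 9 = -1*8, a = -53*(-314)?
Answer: -1196684913/16642 ≈ -71908.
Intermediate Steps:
a = 16642
r(B) = 3 (r(B) = 27 + 3*(-1*8) = 27 + 3*(-8) = 27 - 24 = 3)
u(A) = 2*A/(36 + A) (u(A) = (2*A)/(36 + A) = 2*A/(36 + A))
-11063/u(r(-3)) + 32986/a = -11063/(2*3/(36 + 3)) + 32986/16642 = -11063/(2*3/39) + 32986*(1/16642) = -11063/(2*3*(1/39)) + 16493/8321 = -11063/2/13 + 16493/8321 = -11063*13/2 + 16493/8321 = -143819/2 + 16493/8321 = -1196684913/16642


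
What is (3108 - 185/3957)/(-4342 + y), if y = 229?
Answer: -12298171/16275141 ≈ -0.75564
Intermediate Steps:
(3108 - 185/3957)/(-4342 + y) = (3108 - 185/3957)/(-4342 + 229) = (3108 - 185*1/3957)/(-4113) = (3108 - 185/3957)*(-1/4113) = (12298171/3957)*(-1/4113) = -12298171/16275141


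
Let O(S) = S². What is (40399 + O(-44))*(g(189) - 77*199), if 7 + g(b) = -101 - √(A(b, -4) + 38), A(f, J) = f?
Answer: -653271385 - 42335*√227 ≈ -6.5391e+8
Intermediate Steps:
g(b) = -108 - √(38 + b) (g(b) = -7 + (-101 - √(b + 38)) = -7 + (-101 - √(38 + b)) = -108 - √(38 + b))
(40399 + O(-44))*(g(189) - 77*199) = (40399 + (-44)²)*((-108 - √(38 + 189)) - 77*199) = (40399 + 1936)*((-108 - √227) - 15323) = 42335*(-15431 - √227) = -653271385 - 42335*√227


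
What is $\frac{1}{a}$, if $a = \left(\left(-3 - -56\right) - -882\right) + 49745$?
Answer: $\frac{1}{50680} \approx 1.9732 \cdot 10^{-5}$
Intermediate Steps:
$a = 50680$ ($a = \left(\left(-3 + 56\right) + 882\right) + 49745 = \left(53 + 882\right) + 49745 = 935 + 49745 = 50680$)
$\frac{1}{a} = \frac{1}{50680}$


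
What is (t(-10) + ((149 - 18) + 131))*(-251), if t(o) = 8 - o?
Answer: -70280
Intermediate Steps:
(t(-10) + ((149 - 18) + 131))*(-251) = ((8 - 1*(-10)) + ((149 - 18) + 131))*(-251) = ((8 + 10) + (131 + 131))*(-251) = (18 + 262)*(-251) = 280*(-251) = -70280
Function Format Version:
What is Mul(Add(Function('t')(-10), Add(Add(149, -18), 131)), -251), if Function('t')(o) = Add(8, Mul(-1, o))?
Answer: -70280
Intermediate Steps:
Mul(Add(Function('t')(-10), Add(Add(149, -18), 131)), -251) = Mul(Add(Add(8, Mul(-1, -10)), Add(Add(149, -18), 131)), -251) = Mul(Add(Add(8, 10), Add(131, 131)), -251) = Mul(Add(18, 262), -251) = Mul(280, -251) = -70280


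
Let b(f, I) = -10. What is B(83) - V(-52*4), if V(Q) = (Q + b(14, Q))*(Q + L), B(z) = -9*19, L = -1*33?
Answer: -52709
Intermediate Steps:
L = -33
B(z) = -171
V(Q) = (-33 + Q)*(-10 + Q) (V(Q) = (Q - 10)*(Q - 33) = (-10 + Q)*(-33 + Q) = (-33 + Q)*(-10 + Q))
B(83) - V(-52*4) = -171 - (330 + (-52*4)² - (-2236)*4) = -171 - (330 + (-208)² - 43*(-208)) = -171 - (330 + 43264 + 8944) = -171 - 1*52538 = -171 - 52538 = -52709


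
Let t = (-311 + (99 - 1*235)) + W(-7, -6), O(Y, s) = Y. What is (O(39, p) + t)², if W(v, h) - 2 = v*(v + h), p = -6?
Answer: 99225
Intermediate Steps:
W(v, h) = 2 + v*(h + v) (W(v, h) = 2 + v*(v + h) = 2 + v*(h + v))
t = -354 (t = (-311 + (99 - 1*235)) + (2 + (-7)² - 6*(-7)) = (-311 + (99 - 235)) + (2 + 49 + 42) = (-311 - 136) + 93 = -447 + 93 = -354)
(O(39, p) + t)² = (39 - 354)² = (-315)² = 99225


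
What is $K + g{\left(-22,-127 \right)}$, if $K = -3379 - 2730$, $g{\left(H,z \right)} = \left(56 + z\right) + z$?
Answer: $-6307$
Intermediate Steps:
$g{\left(H,z \right)} = 56 + 2 z$
$K = -6109$
$K + g{\left(-22,-127 \right)} = -6109 + \left(56 + 2 \left(-127\right)\right) = -6109 + \left(56 - 254\right) = -6109 - 198 = -6307$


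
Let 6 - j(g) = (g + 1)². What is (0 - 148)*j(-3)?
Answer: -296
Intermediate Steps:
j(g) = 6 - (1 + g)² (j(g) = 6 - (g + 1)² = 6 - (1 + g)²)
(0 - 148)*j(-3) = (0 - 148)*(6 - (1 - 3)²) = -148*(6 - 1*(-2)²) = -148*(6 - 1*4) = -148*(6 - 4) = -148*2 = -296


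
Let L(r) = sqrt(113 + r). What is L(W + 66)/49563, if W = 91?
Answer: sqrt(30)/16521 ≈ 0.00033153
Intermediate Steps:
L(W + 66)/49563 = sqrt(113 + (91 + 66))/49563 = sqrt(113 + 157)*(1/49563) = sqrt(270)*(1/49563) = (3*sqrt(30))*(1/49563) = sqrt(30)/16521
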